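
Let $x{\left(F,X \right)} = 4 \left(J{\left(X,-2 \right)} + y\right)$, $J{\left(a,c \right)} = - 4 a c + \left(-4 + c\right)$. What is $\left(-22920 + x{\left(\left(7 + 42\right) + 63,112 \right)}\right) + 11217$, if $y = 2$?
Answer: $-8135$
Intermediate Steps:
$J{\left(a,c \right)} = -4 + c - 4 a c$ ($J{\left(a,c \right)} = - 4 a c + \left(-4 + c\right) = -4 + c - 4 a c$)
$x{\left(F,X \right)} = -16 + 32 X$ ($x{\left(F,X \right)} = 4 \left(\left(-4 - 2 - 4 X \left(-2\right)\right) + 2\right) = 4 \left(\left(-4 - 2 + 8 X\right) + 2\right) = 4 \left(\left(-6 + 8 X\right) + 2\right) = 4 \left(-4 + 8 X\right) = -16 + 32 X$)
$\left(-22920 + x{\left(\left(7 + 42\right) + 63,112 \right)}\right) + 11217 = \left(-22920 + \left(-16 + 32 \cdot 112\right)\right) + 11217 = \left(-22920 + \left(-16 + 3584\right)\right) + 11217 = \left(-22920 + 3568\right) + 11217 = -19352 + 11217 = -8135$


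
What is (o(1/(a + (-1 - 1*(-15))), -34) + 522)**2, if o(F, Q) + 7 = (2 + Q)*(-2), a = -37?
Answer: 335241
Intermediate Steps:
o(F, Q) = -11 - 2*Q (o(F, Q) = -7 + (2 + Q)*(-2) = -7 + (-4 - 2*Q) = -11 - 2*Q)
(o(1/(a + (-1 - 1*(-15))), -34) + 522)**2 = ((-11 - 2*(-34)) + 522)**2 = ((-11 + 68) + 522)**2 = (57 + 522)**2 = 579**2 = 335241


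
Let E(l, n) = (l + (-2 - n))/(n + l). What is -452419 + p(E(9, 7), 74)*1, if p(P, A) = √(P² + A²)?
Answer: -452345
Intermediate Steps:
E(l, n) = (-2 + l - n)/(l + n)
p(P, A) = √(A² + P²)
-452419 + p(E(9, 7), 74)*1 = -452419 + √(74² + ((-2 + 9 - 1*7)/(9 + 7))²)*1 = -452419 + √(5476 + ((-2 + 9 - 7)/16)²)*1 = -452419 + √(5476 + ((1/16)*0)²)*1 = -452419 + √(5476 + 0²)*1 = -452419 + √(5476 + 0)*1 = -452419 + √5476*1 = -452419 + 74*1 = -452419 + 74 = -452345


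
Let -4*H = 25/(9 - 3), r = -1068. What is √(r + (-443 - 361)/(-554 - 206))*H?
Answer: -5*I*√38516610/912 ≈ -34.025*I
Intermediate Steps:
H = -25/24 (H = -25/(4*(9 - 3)) = -25/(4*6) = -¼*25/6 = -25/24 ≈ -1.0417)
√(r + (-443 - 361)/(-554 - 206))*H = √(-1068 + (-443 - 361)/(-554 - 206))*(-25/24) = √(-1068 - 804/(-760))*(-25/24) = √(-1068 - 804*(-1/760))*(-25/24) = √(-1068 + 201/190)*(-25/24) = √(-202719/190)*(-25/24) = (I*√38516610/190)*(-25/24) = -5*I*√38516610/912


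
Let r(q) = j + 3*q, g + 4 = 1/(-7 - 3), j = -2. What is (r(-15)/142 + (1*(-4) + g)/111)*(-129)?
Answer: 684474/13135 ≈ 52.111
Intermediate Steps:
g = -41/10 (g = -4 + 1/(-7 - 3) = -4 + 1/(-10) = -4 - ⅒ = -41/10 ≈ -4.1000)
r(q) = -2 + 3*q
(r(-15)/142 + (1*(-4) + g)/111)*(-129) = ((-2 + 3*(-15))/142 + (1*(-4) - 41/10)/111)*(-129) = ((-2 - 45)*(1/142) + (-4 - 41/10)*(1/111))*(-129) = (-47*1/142 - 81/10*1/111)*(-129) = (-47/142 - 27/370)*(-129) = -5306/13135*(-129) = 684474/13135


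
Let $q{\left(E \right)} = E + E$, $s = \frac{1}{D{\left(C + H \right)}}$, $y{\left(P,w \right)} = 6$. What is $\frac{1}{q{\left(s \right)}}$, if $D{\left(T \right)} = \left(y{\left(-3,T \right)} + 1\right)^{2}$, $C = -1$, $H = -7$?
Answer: $\frac{49}{2} \approx 24.5$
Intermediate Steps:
$D{\left(T \right)} = 49$ ($D{\left(T \right)} = \left(6 + 1\right)^{2} = 7^{2} = 49$)
$s = \frac{1}{49} \approx 0.020408$
$q{\left(E \right)} = 2 E$
$\frac{1}{q{\left(s \right)}} = \frac{1}{2 \cdot \frac{1}{49}} = \frac{1}{\frac{2}{49}} = \frac{49}{2}$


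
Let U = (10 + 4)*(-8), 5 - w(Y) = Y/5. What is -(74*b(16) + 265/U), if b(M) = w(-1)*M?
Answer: -3446483/560 ≈ -6154.4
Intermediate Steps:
w(Y) = 5 - Y/5
U = -112 (U = 14*(-8) = -112)
b(M) = 26*M/5 (b(M) = (5 - 1/5*(-1))*M = (5 + 1/5)*M = 26*M/5)
-(74*b(16) + 265/U) = -(74*((26/5)*16) + 265/(-112)) = -(74*(416/5) + 265*(-1/112)) = -(30784/5 - 265/112) = -1*3446483/560 = -3446483/560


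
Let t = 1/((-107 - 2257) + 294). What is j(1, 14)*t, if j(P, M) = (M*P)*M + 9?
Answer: -41/414 ≈ -0.099034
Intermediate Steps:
j(P, M) = 9 + P*M² (j(P, M) = P*M² + 9 = 9 + P*M²)
t = -1/2070 (t = 1/(-2364 + 294) = 1/(-2070) = -1/2070 ≈ -0.00048309)
j(1, 14)*t = (9 + 1*14²)*(-1/2070) = (9 + 1*196)*(-1/2070) = (9 + 196)*(-1/2070) = 205*(-1/2070) = -41/414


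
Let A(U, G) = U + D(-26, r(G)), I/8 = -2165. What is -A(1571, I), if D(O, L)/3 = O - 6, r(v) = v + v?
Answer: -1475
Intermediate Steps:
I = -17320 (I = 8*(-2165) = -17320)
r(v) = 2*v
D(O, L) = -18 + 3*O (D(O, L) = 3*(O - 6) = 3*(-6 + O) = -18 + 3*O)
A(U, G) = -96 + U (A(U, G) = U + (-18 + 3*(-26)) = U + (-18 - 78) = U - 96 = -96 + U)
-A(1571, I) = -(-96 + 1571) = -1*1475 = -1475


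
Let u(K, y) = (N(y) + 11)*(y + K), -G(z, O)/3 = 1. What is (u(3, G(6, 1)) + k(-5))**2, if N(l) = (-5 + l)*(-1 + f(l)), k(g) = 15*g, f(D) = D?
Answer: 5625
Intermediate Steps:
N(l) = (-1 + l)*(-5 + l) (N(l) = (-5 + l)*(-1 + l) = (-1 + l)*(-5 + l))
G(z, O) = -3 (G(z, O) = -3*1 = -3)
u(K, y) = (K + y)*(16 + y**2 - 6*y) (u(K, y) = ((5 + y**2 - 6*y) + 11)*(y + K) = (16 + y**2 - 6*y)*(K + y) = (K + y)*(16 + y**2 - 6*y))
(u(3, G(6, 1)) + k(-5))**2 = (((-3)**3 - 6*(-3)**2 + 16*3 + 16*(-3) + 3*(-3)**2 - 6*3*(-3)) + 15*(-5))**2 = ((-27 - 6*9 + 48 - 48 + 3*9 + 54) - 75)**2 = ((-27 - 54 + 48 - 48 + 27 + 54) - 75)**2 = (0 - 75)**2 = (-75)**2 = 5625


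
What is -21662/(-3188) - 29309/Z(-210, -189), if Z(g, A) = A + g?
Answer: 7291445/90858 ≈ 80.251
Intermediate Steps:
-21662/(-3188) - 29309/Z(-210, -189) = -21662/(-3188) - 29309/(-189 - 210) = -21662*(-1/3188) - 29309/(-399) = 10831/1594 - 29309*(-1/399) = 10831/1594 + 4187/57 = 7291445/90858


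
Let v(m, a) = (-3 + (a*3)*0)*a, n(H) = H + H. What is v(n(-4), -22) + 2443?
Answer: 2509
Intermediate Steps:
n(H) = 2*H
v(m, a) = -3*a (v(m, a) = (-3 + (3*a)*0)*a = (-3 + 0)*a = -3*a)
v(n(-4), -22) + 2443 = -3*(-22) + 2443 = 66 + 2443 = 2509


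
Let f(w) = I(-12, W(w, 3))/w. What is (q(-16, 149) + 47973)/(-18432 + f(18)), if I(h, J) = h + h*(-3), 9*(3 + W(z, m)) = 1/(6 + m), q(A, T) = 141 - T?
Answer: -143895/55292 ≈ -2.6025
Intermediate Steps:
W(z, m) = -3 + 1/(9*(6 + m))
I(h, J) = -2*h (I(h, J) = h - 3*h = -2*h)
f(w) = 24/w (f(w) = (-2*(-12))/w = 24/w)
(q(-16, 149) + 47973)/(-18432 + f(18)) = ((141 - 1*149) + 47973)/(-18432 + 24/18) = ((141 - 149) + 47973)/(-18432 + 24*(1/18)) = (-8 + 47973)/(-18432 + 4/3) = 47965/(-55292/3) = 47965*(-3/55292) = -143895/55292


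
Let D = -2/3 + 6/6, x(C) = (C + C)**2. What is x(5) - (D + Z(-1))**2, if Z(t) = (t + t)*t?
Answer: 851/9 ≈ 94.556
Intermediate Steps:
Z(t) = 2*t**2 (Z(t) = (2*t)*t = 2*t**2)
x(C) = 4*C**2 (x(C) = (2*C)**2 = 4*C**2)
D = 1/3 (D = -2*1/3 + 6*(1/6) = -2/3 + 1 = 1/3 ≈ 0.33333)
x(5) - (D + Z(-1))**2 = 4*5**2 - (1/3 + 2*(-1)**2)**2 = 4*25 - (1/3 + 2*1)**2 = 100 - (1/3 + 2)**2 = 100 - (7/3)**2 = 100 - 1*49/9 = 100 - 49/9 = 851/9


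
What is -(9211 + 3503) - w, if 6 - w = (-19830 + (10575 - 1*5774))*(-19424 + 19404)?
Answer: 287860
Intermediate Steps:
w = -300574 (w = 6 - (-19830 + (10575 - 1*5774))*(-19424 + 19404) = 6 - (-19830 + (10575 - 5774))*(-20) = 6 - (-19830 + 4801)*(-20) = 6 - (-15029)*(-20) = 6 - 1*300580 = 6 - 300580 = -300574)
-(9211 + 3503) - w = -(9211 + 3503) - 1*(-300574) = -1*12714 + 300574 = -12714 + 300574 = 287860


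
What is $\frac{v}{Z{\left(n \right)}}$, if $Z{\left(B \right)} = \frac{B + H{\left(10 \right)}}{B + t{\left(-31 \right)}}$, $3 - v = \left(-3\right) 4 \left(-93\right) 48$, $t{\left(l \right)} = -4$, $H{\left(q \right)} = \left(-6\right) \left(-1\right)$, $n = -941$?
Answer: $- \frac{10123785}{187} \approx -54138.0$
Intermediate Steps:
$H{\left(q \right)} = 6$
$v = -53565$ ($v = 3 - \left(-3\right) 4 \left(-93\right) 48 = 3 - \left(-12\right) \left(-93\right) 48 = 3 - 1116 \cdot 48 = 3 - 53568 = -53565$)
$Z{\left(B \right)} = \frac{6 + B}{-4 + B}$ ($Z{\left(B \right)} = \frac{B + 6}{B - 4} = \frac{6 + B}{-4 + B}$)
$\frac{v}{Z{\left(n \right)}} = - \frac{53565}{\frac{1}{-4 - 941} \left(6 - 941\right)} = - \frac{53565}{\frac{1}{-945} \left(-935\right)} = - \frac{53565}{\left(- \frac{1}{945}\right) \left(-935\right)} = - \frac{53565}{\frac{187}{189}} = \left(-53565\right) \frac{189}{187} = - \frac{10123785}{187}$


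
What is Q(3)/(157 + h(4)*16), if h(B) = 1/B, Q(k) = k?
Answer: 3/161 ≈ 0.018634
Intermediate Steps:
Q(3)/(157 + h(4)*16) = 3/(157 + 16/4) = 3/(157 + (¼)*16) = 3/(157 + 4) = 3/161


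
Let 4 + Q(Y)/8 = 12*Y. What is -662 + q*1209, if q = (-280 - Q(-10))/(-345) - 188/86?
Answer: -28681128/4945 ≈ -5800.0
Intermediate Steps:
Q(Y) = -32 + 96*Y (Q(Y) = -32 + 8*(12*Y) = -32 + 96*Y)
q = -63046/14835 (q = (-280 - (-32 + 96*(-10)))/(-345) - 188/86 = (-280 - (-32 - 960))*(-1/345) - 188*1/86 = (-280 - 1*(-992))*(-1/345) - 94/43 = (-280 + 992)*(-1/345) - 94/43 = 712*(-1/345) - 94/43 = -712/345 - 94/43 = -63046/14835 ≈ -4.2498)
-662 + q*1209 = -662 - 63046/14835*1209 = -662 - 25407538/4945 = -28681128/4945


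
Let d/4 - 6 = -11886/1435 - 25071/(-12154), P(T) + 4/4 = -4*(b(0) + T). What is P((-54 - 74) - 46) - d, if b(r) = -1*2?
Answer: 876883889/1245785 ≈ 703.88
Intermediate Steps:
b(r) = -2
P(T) = 7 - 4*T (P(T) = -1 - 4*(-2 + T) = -1 + (8 - 4*T) = 7 - 4*T)
d = -1097034/1245785 (d = 24 + 4*(-11886/1435 - 25071/(-12154)) = 24 + 4*(-11886*1/1435 - 25071*(-1/12154)) = 24 + 4*(-1698/205 + 25071/12154) = 24 + 4*(-15497937/2491570) = 24 - 30995874/1245785 = -1097034/1245785 ≈ -0.88060)
P((-54 - 74) - 46) - d = (7 - 4*((-54 - 74) - 46)) - 1*(-1097034/1245785) = (7 - 4*(-128 - 46)) + 1097034/1245785 = (7 - 4*(-174)) + 1097034/1245785 = (7 + 696) + 1097034/1245785 = 703 + 1097034/1245785 = 876883889/1245785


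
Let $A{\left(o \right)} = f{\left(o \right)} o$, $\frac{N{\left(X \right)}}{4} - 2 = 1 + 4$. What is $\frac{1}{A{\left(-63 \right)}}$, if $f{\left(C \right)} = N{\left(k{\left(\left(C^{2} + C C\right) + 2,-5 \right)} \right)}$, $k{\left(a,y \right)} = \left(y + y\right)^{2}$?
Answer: $- \frac{1}{1764} \approx -0.00056689$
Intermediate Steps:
$k{\left(a,y \right)} = 4 y^{2}$ ($k{\left(a,y \right)} = \left(2 y\right)^{2} = 4 y^{2}$)
$N{\left(X \right)} = 28$ ($N{\left(X \right)} = 8 + 4 \left(1 + 4\right) = 8 + 4 \cdot 5 = 8 + 20 = 28$)
$f{\left(C \right)} = 28$
$A{\left(o \right)} = 28 o$
$\frac{1}{A{\left(-63 \right)}} = \frac{1}{28 \left(-63\right)} = \frac{1}{-1764} = - \frac{1}{1764}$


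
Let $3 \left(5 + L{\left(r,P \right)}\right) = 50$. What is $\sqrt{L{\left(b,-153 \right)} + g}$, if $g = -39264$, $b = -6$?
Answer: $\frac{i \sqrt{353271}}{3} \approx 198.12 i$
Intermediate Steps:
$L{\left(r,P \right)} = \frac{35}{3}$ ($L{\left(r,P \right)} = -5 + \frac{1}{3} \cdot 50 = -5 + \frac{50}{3} = \frac{35}{3}$)
$\sqrt{L{\left(b,-153 \right)} + g} = \sqrt{\frac{35}{3} - 39264} = \sqrt{- \frac{117757}{3}} = \frac{i \sqrt{353271}}{3}$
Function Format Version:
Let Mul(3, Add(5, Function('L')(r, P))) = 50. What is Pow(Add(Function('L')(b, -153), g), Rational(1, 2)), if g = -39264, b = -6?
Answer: Mul(Rational(1, 3), I, Pow(353271, Rational(1, 2))) ≈ Mul(198.12, I)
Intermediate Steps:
Function('L')(r, P) = Rational(35, 3) (Function('L')(r, P) = Add(-5, Mul(Rational(1, 3), 50)) = Add(-5, Rational(50, 3)) = Rational(35, 3))
Pow(Add(Function('L')(b, -153), g), Rational(1, 2)) = Pow(Add(Rational(35, 3), -39264), Rational(1, 2)) = Pow(Rational(-117757, 3), Rational(1, 2)) = Mul(Rational(1, 3), I, Pow(353271, Rational(1, 2)))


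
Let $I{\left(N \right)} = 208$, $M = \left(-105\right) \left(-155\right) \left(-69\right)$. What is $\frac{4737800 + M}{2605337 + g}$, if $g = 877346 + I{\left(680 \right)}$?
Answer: $\frac{3614825}{3482891} \approx 1.0379$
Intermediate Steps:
$M = -1122975$ ($M = 16275 \left(-69\right) = -1122975$)
$g = 877554$ ($g = 877346 + 208 = 877554$)
$\frac{4737800 + M}{2605337 + g} = \frac{4737800 - 1122975}{2605337 + 877554} = \frac{3614825}{3482891}$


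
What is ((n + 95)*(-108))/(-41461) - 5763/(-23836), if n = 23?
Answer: 542705727/988264396 ≈ 0.54915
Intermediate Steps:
((n + 95)*(-108))/(-41461) - 5763/(-23836) = ((23 + 95)*(-108))/(-41461) - 5763/(-23836) = (118*(-108))*(-1/41461) - 5763*(-1/23836) = -12744*(-1/41461) + 5763/23836 = 12744/41461 + 5763/23836 = 542705727/988264396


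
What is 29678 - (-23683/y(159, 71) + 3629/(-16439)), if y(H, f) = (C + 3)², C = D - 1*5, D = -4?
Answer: 17953014593/591804 ≈ 30336.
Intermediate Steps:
C = -9 (C = -4 - 1*5 = -4 - 5 = -9)
y(H, f) = 36 (y(H, f) = (-9 + 3)² = (-6)² = 36)
29678 - (-23683/y(159, 71) + 3629/(-16439)) = 29678 - (-23683/36 + 3629/(-16439)) = 29678 - (-23683*1/36 + 3629*(-1/16439)) = 29678 - (-23683/36 - 3629/16439) = 29678 - 1*(-389455481/591804) = 29678 + 389455481/591804 = 17953014593/591804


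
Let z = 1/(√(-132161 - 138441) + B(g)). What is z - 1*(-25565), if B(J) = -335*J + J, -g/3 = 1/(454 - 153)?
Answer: 313398980690996/12258907903 - 90601*I*√270602/24517815806 ≈ 25565.0 - 0.0019223*I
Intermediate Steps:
g = -3/301 (g = -3/(454 - 153) = -3/301 ≈ -0.0099668)
B(J) = -334*J
z = 1/(1002/301 + I*√270602) (z = 1/(√(-132161 - 138441) - 334*(-3/301)) = 1/(√(-270602) + 1002/301) = 1/(I*√270602 + 1002/301) = 1/(1002/301 + I*√270602) ≈ 1.23e-5 - 0.0019223*I)
z - 1*(-25565) = (150801/12258907903 - 90601*I*√270602/24517815806) - 1*(-25565) = (150801/12258907903 - 90601*I*√270602/24517815806) + 25565 = 313398980690996/12258907903 - 90601*I*√270602/24517815806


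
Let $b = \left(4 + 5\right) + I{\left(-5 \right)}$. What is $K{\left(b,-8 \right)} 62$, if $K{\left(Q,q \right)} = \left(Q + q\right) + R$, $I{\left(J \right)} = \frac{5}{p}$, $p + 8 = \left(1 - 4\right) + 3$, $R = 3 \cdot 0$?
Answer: $\frac{93}{4} \approx 23.25$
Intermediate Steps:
$R = 0$
$p = -8$ ($p = -8 + \left(\left(1 - 4\right) + 3\right) = -8 + \left(-3 + 3\right) = -8 + 0 = -8$)
$I{\left(J \right)} = - \frac{5}{8}$ ($I{\left(J \right)} = \frac{5}{-8} = 5 \left(- \frac{1}{8}\right) = - \frac{5}{8}$)
$b = \frac{67}{8}$ ($b = \left(4 + 5\right) - \frac{5}{8} = 9 - \frac{5}{8} = \frac{67}{8} \approx 8.375$)
$K{\left(Q,q \right)} = Q + q$ ($K{\left(Q,q \right)} = \left(Q + q\right) + 0 = Q + q$)
$K{\left(b,-8 \right)} 62 = \left(\frac{67}{8} - 8\right) 62 = \frac{3}{8} \cdot 62 = \frac{93}{4}$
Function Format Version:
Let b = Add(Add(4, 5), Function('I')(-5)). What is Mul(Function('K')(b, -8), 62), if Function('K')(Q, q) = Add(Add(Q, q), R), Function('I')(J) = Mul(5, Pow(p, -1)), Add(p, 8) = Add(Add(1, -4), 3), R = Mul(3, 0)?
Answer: Rational(93, 4) ≈ 23.250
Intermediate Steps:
R = 0
p = -8 (p = Add(-8, Add(Add(1, -4), 3)) = Add(-8, Add(-3, 3)) = Add(-8, 0) = -8)
Function('I')(J) = Rational(-5, 8) (Function('I')(J) = Mul(5, Pow(-8, -1)) = Mul(5, Rational(-1, 8)) = Rational(-5, 8))
b = Rational(67, 8) (b = Add(Add(4, 5), Rational(-5, 8)) = Add(9, Rational(-5, 8)) = Rational(67, 8) ≈ 8.3750)
Function('K')(Q, q) = Add(Q, q) (Function('K')(Q, q) = Add(Add(Q, q), 0) = Add(Q, q))
Mul(Function('K')(b, -8), 62) = Mul(Add(Rational(67, 8), -8), 62) = Mul(Rational(3, 8), 62) = Rational(93, 4)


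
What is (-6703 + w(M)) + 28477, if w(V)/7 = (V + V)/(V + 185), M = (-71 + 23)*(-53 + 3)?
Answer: 11263878/517 ≈ 21787.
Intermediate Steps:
M = 2400 (M = -48*(-50) = 2400)
w(V) = 14*V/(185 + V) (w(V) = 7*((V + V)/(V + 185)) = 7*((2*V)/(185 + V)) = 7*(2*V/(185 + V)) = 14*V/(185 + V))
(-6703 + w(M)) + 28477 = (-6703 + 14*2400/(185 + 2400)) + 28477 = (-6703 + 14*2400/2585) + 28477 = (-6703 + 14*2400*(1/2585)) + 28477 = (-6703 + 6720/517) + 28477 = -3458731/517 + 28477 = 11263878/517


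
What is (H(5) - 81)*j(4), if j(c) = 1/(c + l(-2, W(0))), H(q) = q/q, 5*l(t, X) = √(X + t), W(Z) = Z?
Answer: -4000/201 + 200*I*√2/201 ≈ -19.901 + 1.4072*I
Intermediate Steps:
l(t, X) = √(X + t)/5
H(q) = 1
j(c) = 1/(c + I*√2/5) (j(c) = 1/(c + √(0 - 2)/5) = 1/(c + √(-2)/5) = 1/(c + (I*√2)/5) = 1/(c + I*√2/5))
(H(5) - 81)*j(4) = (1 - 81)*(5/(5*4 + I*√2)) = -400/(20 + I*√2)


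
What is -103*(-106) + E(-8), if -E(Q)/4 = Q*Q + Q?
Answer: 10694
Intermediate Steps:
E(Q) = -4*Q - 4*Q**2 (E(Q) = -4*(Q*Q + Q) = -4*(Q**2 + Q) = -4*(Q + Q**2) = -4*Q - 4*Q**2)
-103*(-106) + E(-8) = -103*(-106) - 4*(-8)*(1 - 8) = 10918 - 4*(-8)*(-7) = 10918 - 224 = 10694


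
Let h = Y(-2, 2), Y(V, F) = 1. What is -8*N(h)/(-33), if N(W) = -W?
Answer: -8/33 ≈ -0.24242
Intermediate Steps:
h = 1
-8*N(h)/(-33) = -(-8)/(-33) = -8*(-1)*(-1/33) = 8*(-1/33) = -8/33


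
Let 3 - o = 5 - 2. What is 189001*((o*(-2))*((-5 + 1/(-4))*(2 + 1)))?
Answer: 0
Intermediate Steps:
o = 0 (o = 3 - (5 - 2) = 3 - 1*3 = 3 - 3 = 0)
189001*((o*(-2))*((-5 + 1/(-4))*(2 + 1))) = 189001*((0*(-2))*((-5 + 1/(-4))*(2 + 1))) = 189001*(0*((-5 - ¼)*3)) = 189001*(0*(-21/4*3)) = 189001*(0*(-63/4)) = 189001*0 = 0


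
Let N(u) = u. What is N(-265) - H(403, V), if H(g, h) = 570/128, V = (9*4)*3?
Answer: -17245/64 ≈ -269.45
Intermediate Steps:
V = 108 (V = 36*3 = 108)
H(g, h) = 285/64 (H(g, h) = 570*(1/128) = 285/64)
N(-265) - H(403, V) = -265 - 1*285/64 = -265 - 285/64 = -17245/64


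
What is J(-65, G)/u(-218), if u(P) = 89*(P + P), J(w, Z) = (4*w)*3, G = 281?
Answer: 195/9701 ≈ 0.020101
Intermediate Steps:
J(w, Z) = 12*w
u(P) = 178*P (u(P) = 89*(2*P) = 178*P)
J(-65, G)/u(-218) = (12*(-65))/((178*(-218))) = -780/(-38804) = -780*(-1/38804) = 195/9701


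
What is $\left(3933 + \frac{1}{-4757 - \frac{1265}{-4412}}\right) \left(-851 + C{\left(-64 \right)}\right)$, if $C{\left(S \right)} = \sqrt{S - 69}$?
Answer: $- \frac{70241853265865}{20986619} + \frac{82540368115 i \sqrt{133}}{20986619} \approx -3.347 \cdot 10^{6} + 45358.0 i$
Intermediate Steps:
$C{\left(S \right)} = \sqrt{-69 + S}$
$\left(3933 + \frac{1}{-4757 - \frac{1265}{-4412}}\right) \left(-851 + C{\left(-64 \right)}\right) = \left(3933 + \frac{1}{-4757 - \frac{1265}{-4412}}\right) \left(-851 + \sqrt{-69 - 64}\right) = \left(3933 + \frac{1}{-4757 - - \frac{1265}{4412}}\right) \left(-851 + \sqrt{-133}\right) = \left(3933 + \frac{1}{-4757 + \frac{1265}{4412}}\right) \left(-851 + i \sqrt{133}\right) = \left(3933 + \frac{1}{- \frac{20986619}{4412}}\right) \left(-851 + i \sqrt{133}\right) = \left(3933 - \frac{4412}{20986619}\right) \left(-851 + i \sqrt{133}\right) = \frac{82540368115 \left(-851 + i \sqrt{133}\right)}{20986619} = - \frac{70241853265865}{20986619} + \frac{82540368115 i \sqrt{133}}{20986619}$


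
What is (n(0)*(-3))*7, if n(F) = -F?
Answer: 0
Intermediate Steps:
(n(0)*(-3))*7 = (-1*0*(-3))*7 = (0*(-3))*7 = 0*7 = 0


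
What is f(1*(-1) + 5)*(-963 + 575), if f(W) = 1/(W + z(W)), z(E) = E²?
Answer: -97/5 ≈ -19.400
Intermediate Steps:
f(W) = 1/(W + W²)
f(1*(-1) + 5)*(-963 + 575) = (1/((1*(-1) + 5)*(1 + (1*(-1) + 5))))*(-963 + 575) = (1/((-1 + 5)*(1 + (-1 + 5))))*(-388) = (1/(4*(1 + 4)))*(-388) = ((¼)/5)*(-388) = ((¼)*(⅕))*(-388) = (1/20)*(-388) = -97/5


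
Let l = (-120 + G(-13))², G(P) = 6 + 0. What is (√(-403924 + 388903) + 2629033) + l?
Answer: 2642029 + 3*I*√1669 ≈ 2.642e+6 + 122.56*I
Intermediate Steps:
G(P) = 6
l = 12996 (l = (-120 + 6)² = (-114)² = 12996)
(√(-403924 + 388903) + 2629033) + l = (√(-403924 + 388903) + 2629033) + 12996 = (√(-15021) + 2629033) + 12996 = (3*I*√1669 + 2629033) + 12996 = (2629033 + 3*I*√1669) + 12996 = 2642029 + 3*I*√1669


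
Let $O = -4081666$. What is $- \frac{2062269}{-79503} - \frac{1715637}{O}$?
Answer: $\frac{2851297182855}{108168230666} \approx 26.36$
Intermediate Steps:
$- \frac{2062269}{-79503} - \frac{1715637}{O} = - \frac{2062269}{-79503} - \frac{1715637}{-4081666} = \left(-2062269\right) \left(- \frac{1}{79503}\right) - - \frac{1715637}{4081666} = \frac{687423}{26501} + \frac{1715637}{4081666} = \frac{2851297182855}{108168230666}$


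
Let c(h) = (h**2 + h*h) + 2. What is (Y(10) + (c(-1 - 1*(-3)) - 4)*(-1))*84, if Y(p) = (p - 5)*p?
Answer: 3696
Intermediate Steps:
Y(p) = p*(-5 + p) (Y(p) = (-5 + p)*p = p*(-5 + p))
c(h) = 2 + 2*h**2 (c(h) = (h**2 + h**2) + 2 = 2*h**2 + 2 = 2 + 2*h**2)
(Y(10) + (c(-1 - 1*(-3)) - 4)*(-1))*84 = (10*(-5 + 10) + ((2 + 2*(-1 - 1*(-3))**2) - 4)*(-1))*84 = (10*5 + ((2 + 2*(-1 + 3)**2) - 4)*(-1))*84 = (50 + ((2 + 2*2**2) - 4)*(-1))*84 = (50 + ((2 + 2*4) - 4)*(-1))*84 = (50 + ((2 + 8) - 4)*(-1))*84 = (50 + (10 - 4)*(-1))*84 = (50 + 6*(-1))*84 = (50 - 6)*84 = 44*84 = 3696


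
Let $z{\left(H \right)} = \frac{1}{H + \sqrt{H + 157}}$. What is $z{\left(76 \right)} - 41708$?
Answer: $- \frac{231187368}{5543} - \frac{\sqrt{233}}{5543} \approx -41708.0$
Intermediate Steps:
$z{\left(H \right)} = \frac{1}{H + \sqrt{157 + H}}$
$z{\left(76 \right)} - 41708 = \frac{1}{76 + \sqrt{157 + 76}} - 41708 = \frac{1}{76 + \sqrt{233}} - 41708 = -41708 + \frac{1}{76 + \sqrt{233}}$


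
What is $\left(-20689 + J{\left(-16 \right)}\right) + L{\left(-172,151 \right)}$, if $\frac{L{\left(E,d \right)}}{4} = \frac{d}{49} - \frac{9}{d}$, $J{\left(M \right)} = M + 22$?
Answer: $- \frac{152944077}{7399} \approx -20671.0$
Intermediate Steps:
$J{\left(M \right)} = 22 + M$
$L{\left(E,d \right)} = - \frac{36}{d} + \frac{4 d}{49}$ ($L{\left(E,d \right)} = 4 \left(\frac{d}{49} - \frac{9}{d}\right) = 4 \left(- \frac{9}{d} + \frac{d}{49}\right) = - \frac{36}{d} + \frac{4 d}{49}$)
$\left(-20689 + J{\left(-16 \right)}\right) + L{\left(-172,151 \right)} = \left(-20689 + \left(22 - 16\right)\right) + \left(- \frac{36}{151} + \frac{4}{49} \cdot 151\right) = \left(-20689 + 6\right) + \left(\left(-36\right) \frac{1}{151} + \frac{604}{49}\right) = -20683 + \left(- \frac{36}{151} + \frac{604}{49}\right) = -20683 + \frac{89440}{7399} = - \frac{152944077}{7399}$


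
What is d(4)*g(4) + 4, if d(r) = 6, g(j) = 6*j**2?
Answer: 580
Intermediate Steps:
d(4)*g(4) + 4 = 6*(6*4**2) + 4 = 6*(6*16) + 4 = 6*96 + 4 = 576 + 4 = 580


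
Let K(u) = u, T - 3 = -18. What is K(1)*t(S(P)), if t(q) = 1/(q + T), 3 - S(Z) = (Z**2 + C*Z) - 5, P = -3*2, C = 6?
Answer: -1/7 ≈ -0.14286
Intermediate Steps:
T = -15 (T = 3 - 18 = -15)
P = -6
S(Z) = 8 - Z**2 - 6*Z (S(Z) = 3 - ((Z**2 + 6*Z) - 5) = 3 - (-5 + Z**2 + 6*Z) = 3 + (5 - Z**2 - 6*Z) = 8 - Z**2 - 6*Z)
t(q) = 1/(-15 + q) (t(q) = 1/(q - 15) = 1/(-15 + q))
K(1)*t(S(P)) = 1/(-15 + (8 - 1*(-6)**2 - 6*(-6))) = 1/(-15 + (8 - 1*36 + 36)) = 1/(-15 + (8 - 36 + 36)) = 1/(-15 + 8) = 1/(-7) = 1*(-1/7) = -1/7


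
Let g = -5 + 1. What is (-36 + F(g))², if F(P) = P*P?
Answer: 400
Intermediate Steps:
g = -4
F(P) = P²
(-36 + F(g))² = (-36 + (-4)²)² = (-36 + 16)² = (-20)² = 400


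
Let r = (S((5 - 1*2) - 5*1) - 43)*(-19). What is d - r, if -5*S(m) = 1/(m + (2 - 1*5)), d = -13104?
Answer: -348006/25 ≈ -13920.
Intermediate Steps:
S(m) = -1/(5*(-3 + m)) (S(m) = -1/(5*(m + (2 - 1*5))) = -1/(5*(m + (2 - 5))) = -1/(5*(m - 3)) = -1/(5*(-3 + m)))
r = 20406/25 (r = (-1/(-15 + 5*((5 - 1*2) - 5*1)) - 43)*(-19) = (-1/(-15 + 5*((5 - 2) - 5)) - 43)*(-19) = (-1/(-15 + 5*(3 - 5)) - 43)*(-19) = (-1/(-15 + 5*(-2)) - 43)*(-19) = (-1/(-15 - 10) - 43)*(-19) = (-1/(-25) - 43)*(-19) = (-1*(-1/25) - 43)*(-19) = (1/25 - 43)*(-19) = -1074/25*(-19) = 20406/25 ≈ 816.24)
d - r = -13104 - 1*20406/25 = -13104 - 20406/25 = -348006/25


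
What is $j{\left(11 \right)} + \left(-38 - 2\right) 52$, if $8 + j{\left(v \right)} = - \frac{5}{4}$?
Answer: $- \frac{8357}{4} \approx -2089.3$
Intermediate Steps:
$j{\left(v \right)} = - \frac{37}{4}$ ($j{\left(v \right)} = -8 - \frac{5}{4} = - \frac{37}{4}$)
$j{\left(11 \right)} + \left(-38 - 2\right) 52 = - \frac{37}{4} + \left(-38 - 2\right) 52 = - \frac{37}{4} - 2080 = - \frac{8357}{4}$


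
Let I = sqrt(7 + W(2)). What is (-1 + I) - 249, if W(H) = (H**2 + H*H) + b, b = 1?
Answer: -246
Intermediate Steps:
W(H) = 1 + 2*H**2 (W(H) = (H**2 + H*H) + 1 = (H**2 + H**2) + 1 = 2*H**2 + 1 = 1 + 2*H**2)
I = 4 (I = sqrt(7 + (1 + 2*2**2)) = sqrt(7 + (1 + 2*4)) = sqrt(7 + (1 + 8)) = sqrt(7 + 9) = sqrt(16) = 4)
(-1 + I) - 249 = (-1 + 4) - 249 = 3 - 249 = -246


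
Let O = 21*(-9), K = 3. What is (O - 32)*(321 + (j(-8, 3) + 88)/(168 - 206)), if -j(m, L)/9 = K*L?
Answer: -2694211/38 ≈ -70900.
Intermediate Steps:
j(m, L) = -27*L
O = -189
(O - 32)*(321 + (j(-8, 3) + 88)/(168 - 206)) = (-189 - 32)*(321 + (-27*3 + 88)/(168 - 206)) = -221*(321 + (-81 + 88)/(-38)) = -221*(321 + 7*(-1/38)) = -221*(321 - 7/38) = -221*12191/38 = -2694211/38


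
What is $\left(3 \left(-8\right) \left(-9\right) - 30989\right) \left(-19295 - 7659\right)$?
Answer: $829455442$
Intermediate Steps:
$\left(3 \left(-8\right) \left(-9\right) - 30989\right) \left(-19295 - 7659\right) = \left(\left(-24\right) \left(-9\right) - 30989\right) \left(-26954\right) = \left(216 - 30989\right) \left(-26954\right) = \left(-30773\right) \left(-26954\right) = 829455442$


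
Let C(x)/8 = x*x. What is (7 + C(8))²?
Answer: 269361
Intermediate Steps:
C(x) = 8*x² (C(x) = 8*(x*x) = 8*x²)
(7 + C(8))² = (7 + 8*8²)² = (7 + 8*64)² = (7 + 512)² = 519² = 269361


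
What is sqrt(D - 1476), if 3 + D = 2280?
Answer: 3*sqrt(89) ≈ 28.302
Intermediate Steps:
D = 2277 (D = -3 + 2280 = 2277)
sqrt(D - 1476) = sqrt(2277 - 1476) = sqrt(801) = 3*sqrt(89)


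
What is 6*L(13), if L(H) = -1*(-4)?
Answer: 24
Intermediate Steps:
L(H) = 4
6*L(13) = 6*4 = 24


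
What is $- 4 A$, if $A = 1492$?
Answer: $-5968$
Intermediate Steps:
$- 4 A = \left(-4\right) 1492 = -5968$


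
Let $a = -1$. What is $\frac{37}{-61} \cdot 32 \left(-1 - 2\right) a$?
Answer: $- \frac{3552}{61} \approx -58.229$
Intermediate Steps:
$\frac{37}{-61} \cdot 32 \left(-1 - 2\right) a = \frac{37}{-61} \cdot 32 \left(-1 - 2\right) \left(-1\right) = 37 \left(- \frac{1}{61}\right) 32 \left(\left(-3\right) \left(-1\right)\right) = \left(- \frac{37}{61}\right) 32 \cdot 3 = \left(- \frac{1184}{61}\right) 3 = - \frac{3552}{61}$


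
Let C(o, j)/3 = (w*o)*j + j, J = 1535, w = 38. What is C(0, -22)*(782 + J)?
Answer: -152922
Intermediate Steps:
C(o, j) = 3*j + 114*j*o (C(o, j) = 3*((38*o)*j + j) = 3*(38*j*o + j) = 3*(j + 38*j*o) = 3*j + 114*j*o)
C(0, -22)*(782 + J) = (3*(-22)*(1 + 38*0))*(782 + 1535) = (3*(-22)*(1 + 0))*2317 = (3*(-22)*1)*2317 = -66*2317 = -152922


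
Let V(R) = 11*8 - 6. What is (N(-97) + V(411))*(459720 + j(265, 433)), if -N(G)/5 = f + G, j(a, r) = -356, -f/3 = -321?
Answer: -1951378272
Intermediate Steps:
f = 963 (f = -3*(-321) = 963)
V(R) = 82 (V(R) = 88 - 6 = 82)
N(G) = -4815 - 5*G (N(G) = -5*(963 + G) = -4815 - 5*G)
(N(-97) + V(411))*(459720 + j(265, 433)) = ((-4815 - 5*(-97)) + 82)*(459720 - 356) = ((-4815 + 485) + 82)*459364 = (-4330 + 82)*459364 = -4248*459364 = -1951378272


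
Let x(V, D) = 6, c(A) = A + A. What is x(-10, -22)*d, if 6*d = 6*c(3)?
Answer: 36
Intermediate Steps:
c(A) = 2*A
d = 6 (d = (6*(2*3))/6 = (6*6)/6 = (1/6)*36 = 6)
x(-10, -22)*d = 6*6 = 36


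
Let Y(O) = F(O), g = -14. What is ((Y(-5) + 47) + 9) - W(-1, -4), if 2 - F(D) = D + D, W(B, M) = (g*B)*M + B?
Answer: 125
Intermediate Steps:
W(B, M) = B - 14*B*M (W(B, M) = (-14*B)*M + B = -14*B*M + B = B - 14*B*M)
F(D) = 2 - 2*D (F(D) = 2 - (D + D) = 2 - 2*D)
Y(O) = 2 - 2*O
((Y(-5) + 47) + 9) - W(-1, -4) = (((2 - 2*(-5)) + 47) + 9) - (-1)*(1 - 14*(-4)) = (((2 + 10) + 47) + 9) - (-1)*(1 + 56) = ((12 + 47) + 9) - (-1)*57 = (59 + 9) - 1*(-57) = 68 + 57 = 125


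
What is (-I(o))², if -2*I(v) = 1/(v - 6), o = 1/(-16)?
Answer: 64/9409 ≈ 0.0068020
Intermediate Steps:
o = -1/16 ≈ -0.062500
I(v) = -1/(2*(-6 + v)) (I(v) = -1/(2*(v - 6)) = -1/(2*(-6 + v)))
(-I(o))² = (-(-1)/(-12 + 2*(-1/16)))² = (-(-1)/(-12 - ⅛))² = (-(-1)/(-97/8))² = (-(-1)*(-8)/97)² = (-1*8/97)² = (-8/97)² = 64/9409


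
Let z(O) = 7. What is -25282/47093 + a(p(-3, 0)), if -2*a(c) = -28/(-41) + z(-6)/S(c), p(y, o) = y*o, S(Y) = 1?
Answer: -16907419/3861626 ≈ -4.3783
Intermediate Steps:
p(y, o) = o*y
a(c) = -315/82 (a(c) = -(-28/(-41) + 7/1)/2 = -(-28*(-1/41) + 7*1)/2 = -(28/41 + 7)/2 = -½*315/41 = -315/82)
-25282/47093 + a(p(-3, 0)) = -25282/47093 - 315/82 = -16907419/3861626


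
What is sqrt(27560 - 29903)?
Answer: I*sqrt(2343) ≈ 48.405*I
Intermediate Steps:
sqrt(27560 - 29903) = sqrt(-2343) = I*sqrt(2343)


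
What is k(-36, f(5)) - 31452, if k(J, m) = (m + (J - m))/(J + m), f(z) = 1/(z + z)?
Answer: -11290908/359 ≈ -31451.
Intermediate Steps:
f(z) = 1/(2*z)
k(J, m) = J/(J + m)
k(-36, f(5)) - 31452 = -36/(-36 + (1/2)/5) - 31452 = -36/(-36 + (1/2)*(1/5)) - 31452 = -36/(-36 + 1/10) - 31452 = -36/(-359/10) - 31452 = -36*(-10/359) - 31452 = 360/359 - 31452 = -11290908/359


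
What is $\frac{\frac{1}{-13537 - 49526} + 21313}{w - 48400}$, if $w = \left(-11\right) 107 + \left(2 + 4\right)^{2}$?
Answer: $- \frac{1344061718}{3124204083} \approx -0.43021$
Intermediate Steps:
$w = -1141$ ($w = -1177 + 6^{2} = -1177 + 36 = -1141$)
$\frac{\frac{1}{-13537 - 49526} + 21313}{w - 48400} = \frac{\frac{1}{-13537 - 49526} + 21313}{-1141 - 48400} = \frac{\frac{1}{-63063} + 21313}{-49541} = \left(- \frac{1}{63063} + 21313\right) \left(- \frac{1}{49541}\right) = \frac{1344061718}{63063} \left(- \frac{1}{49541}\right) = - \frac{1344061718}{3124204083}$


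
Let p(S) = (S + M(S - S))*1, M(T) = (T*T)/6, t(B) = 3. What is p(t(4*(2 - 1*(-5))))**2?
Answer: 9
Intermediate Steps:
M(T) = T**2/6 (M(T) = T**2*(1/6) = T**2/6)
p(S) = S (p(S) = (S + (S - S)**2/6)*1 = (S + (1/6)*0**2)*1 = (S + (1/6)*0)*1 = (S + 0)*1 = S*1 = S)
p(t(4*(2 - 1*(-5))))**2 = 3**2 = 9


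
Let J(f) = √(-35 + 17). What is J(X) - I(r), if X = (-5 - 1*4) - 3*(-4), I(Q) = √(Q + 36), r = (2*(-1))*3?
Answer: -√30 + 3*I*√2 ≈ -5.4772 + 4.2426*I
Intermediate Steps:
r = -6 (r = -2*3 = -6)
I(Q) = √(36 + Q)
X = 3 (X = (-5 - 4) + 12 = -9 + 12 = 3)
J(f) = 3*I*√2 (J(f) = √(-18) = 3*I*√2)
J(X) - I(r) = 3*I*√2 - √(36 - 6) = 3*I*√2 - √30 = -√30 + 3*I*√2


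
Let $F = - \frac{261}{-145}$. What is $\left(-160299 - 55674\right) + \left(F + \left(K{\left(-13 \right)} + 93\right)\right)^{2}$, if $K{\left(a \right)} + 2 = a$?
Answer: $- \frac{5240124}{25} \approx -2.0961 \cdot 10^{5}$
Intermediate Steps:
$K{\left(a \right)} = -2 + a$
$F = \frac{9}{5}$ ($F = \left(-261\right) \left(- \frac{1}{145}\right) = \frac{9}{5} \approx 1.8$)
$\left(-160299 - 55674\right) + \left(F + \left(K{\left(-13 \right)} + 93\right)\right)^{2} = \left(-160299 - 55674\right) + \left(\frac{9}{5} + \left(\left(-2 - 13\right) + 93\right)\right)^{2} = \left(-160299 - 55674\right) + \left(\frac{9}{5} + \left(-15 + 93\right)\right)^{2} = -215973 + \left(\frac{9}{5} + 78\right)^{2} = -215973 + \left(\frac{399}{5}\right)^{2} = -215973 + \frac{159201}{25} = - \frac{5240124}{25}$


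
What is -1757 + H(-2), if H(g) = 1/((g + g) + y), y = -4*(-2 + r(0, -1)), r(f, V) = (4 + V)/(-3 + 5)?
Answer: -3515/2 ≈ -1757.5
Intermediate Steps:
r(f, V) = 2 + V/2 (r(f, V) = (4 + V)/2 = (4 + V)*(½) = 2 + V/2)
y = 2 (y = -4*(-2 + (2 + (½)*(-1))) = -4*(-2 + (2 - ½)) = -4*(-2 + 3/2) = -4*(-½) = 2)
H(g) = 1/(2 + 2*g) (H(g) = 1/((g + g) + 2) = 1/(2*g + 2) = 1/(2 + 2*g))
-1757 + H(-2) = -1757 + 1/(2*(1 - 2)) = -1757 + (½)/(-1) = -1757 + (½)*(-1) = -1757 - ½ = -3515/2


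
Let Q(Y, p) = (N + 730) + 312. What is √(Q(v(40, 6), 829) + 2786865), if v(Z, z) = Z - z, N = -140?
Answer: √2787767 ≈ 1669.7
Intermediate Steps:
Q(Y, p) = 902 (Q(Y, p) = (-140 + 730) + 312 = 590 + 312 = 902)
√(Q(v(40, 6), 829) + 2786865) = √(902 + 2786865) = √2787767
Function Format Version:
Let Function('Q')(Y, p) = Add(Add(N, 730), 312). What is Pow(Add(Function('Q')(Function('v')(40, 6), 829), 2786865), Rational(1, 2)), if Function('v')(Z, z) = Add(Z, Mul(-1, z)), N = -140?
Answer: Pow(2787767, Rational(1, 2)) ≈ 1669.7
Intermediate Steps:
Function('Q')(Y, p) = 902 (Function('Q')(Y, p) = Add(Add(-140, 730), 312) = Add(590, 312) = 902)
Pow(Add(Function('Q')(Function('v')(40, 6), 829), 2786865), Rational(1, 2)) = Pow(Add(902, 2786865), Rational(1, 2)) = Pow(2787767, Rational(1, 2))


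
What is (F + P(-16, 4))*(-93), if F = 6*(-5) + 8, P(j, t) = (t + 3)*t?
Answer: -558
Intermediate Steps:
P(j, t) = t*(3 + t) (P(j, t) = (3 + t)*t = t*(3 + t))
F = -22 (F = -30 + 8 = -22)
(F + P(-16, 4))*(-93) = (-22 + 4*(3 + 4))*(-93) = (-22 + 4*7)*(-93) = (-22 + 28)*(-93) = 6*(-93) = -558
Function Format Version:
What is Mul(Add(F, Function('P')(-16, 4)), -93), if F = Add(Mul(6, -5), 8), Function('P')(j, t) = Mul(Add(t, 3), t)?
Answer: -558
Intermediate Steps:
Function('P')(j, t) = Mul(t, Add(3, t)) (Function('P')(j, t) = Mul(Add(3, t), t) = Mul(t, Add(3, t)))
F = -22 (F = Add(-30, 8) = -22)
Mul(Add(F, Function('P')(-16, 4)), -93) = Mul(Add(-22, Mul(4, Add(3, 4))), -93) = Mul(Add(-22, Mul(4, 7)), -93) = Mul(Add(-22, 28), -93) = Mul(6, -93) = -558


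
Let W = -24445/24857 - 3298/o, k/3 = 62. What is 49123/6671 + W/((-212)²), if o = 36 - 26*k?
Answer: 18815602468205729/2555198103897600 ≈ 7.3637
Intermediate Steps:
k = 186 (k = 3*62 = 186)
o = -4800 (o = 36 - 26*186 = 36 - 4836 = -4800)
W = -17678807/59656800 (W = -24445/24857 - 3298/(-4800) = -24445*1/24857 - 3298*(-1/4800) = -24445/24857 + 1649/2400 = -17678807/59656800 ≈ -0.29634)
49123/6671 + W/((-212)²) = 49123/6671 - 17678807/(59656800*((-212)²)) = 49123*(1/6671) - 17678807/59656800/44944 = 49123/6671 - 17678807/59656800*1/44944 = 49123/6671 - 17678807/2681215219200 = 18815602468205729/2555198103897600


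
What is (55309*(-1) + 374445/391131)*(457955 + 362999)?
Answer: -1973271490463604/43459 ≈ -4.5405e+10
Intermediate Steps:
(55309*(-1) + 374445/391131)*(457955 + 362999) = (-55309 + 374445*(1/391131))*820954 = (-55309 + 41605/43459)*820954 = -2403632226/43459*820954 = -1973271490463604/43459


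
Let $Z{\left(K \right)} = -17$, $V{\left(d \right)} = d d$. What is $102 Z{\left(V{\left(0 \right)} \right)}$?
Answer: $-1734$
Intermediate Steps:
$V{\left(d \right)} = d^{2}$
$102 Z{\left(V{\left(0 \right)} \right)} = 102 \left(-17\right) = -1734$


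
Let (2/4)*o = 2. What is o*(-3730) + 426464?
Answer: 411544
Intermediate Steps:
o = 4 (o = 2*2 = 4)
o*(-3730) + 426464 = 4*(-3730) + 426464 = -14920 + 426464 = 411544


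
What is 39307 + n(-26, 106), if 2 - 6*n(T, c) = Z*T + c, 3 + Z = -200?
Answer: 38410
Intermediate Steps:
Z = -203 (Z = -3 - 200 = -203)
n(T, c) = ⅓ - c/6 + 203*T/6 (n(T, c) = ⅓ - (-203*T + c)/6 = ⅓ - (c - 203*T)/6 = ⅓ + (-c/6 + 203*T/6) = ⅓ - c/6 + 203*T/6)
39307 + n(-26, 106) = 39307 + (⅓ - ⅙*106 + (203/6)*(-26)) = 39307 + (⅓ - 53/3 - 2639/3) = 39307 - 897 = 38410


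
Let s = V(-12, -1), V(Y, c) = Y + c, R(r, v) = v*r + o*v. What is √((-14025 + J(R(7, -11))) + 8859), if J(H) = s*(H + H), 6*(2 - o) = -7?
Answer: 5*I*√813/3 ≈ 47.522*I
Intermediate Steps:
o = 19/6 (o = 2 - ⅙*(-7) = 2 + 7/6 = 19/6 ≈ 3.1667)
R(r, v) = 19*v/6 + r*v (R(r, v) = v*r + 19*v/6 = r*v + 19*v/6 = 19*v/6 + r*v)
s = -13 (s = -12 - 1 = -13)
J(H) = -26*H (J(H) = -13*(H + H) = -26*H)
√((-14025 + J(R(7, -11))) + 8859) = √((-14025 - 13*(-11)*(19 + 6*7)/3) + 8859) = √((-14025 - 13*(-11)*(19 + 42)/3) + 8859) = √((-14025 - 13*(-11)*61/3) + 8859) = √((-14025 - 26*(-671/6)) + 8859) = √((-14025 + 8723/3) + 8859) = √(-33352/3 + 8859) = √(-6775/3) = 5*I*√813/3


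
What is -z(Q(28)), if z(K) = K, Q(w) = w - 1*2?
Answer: -26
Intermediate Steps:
Q(w) = -2 + w (Q(w) = w - 2 = -2 + w)
-z(Q(28)) = -(-2 + 28) = -1*26 = -26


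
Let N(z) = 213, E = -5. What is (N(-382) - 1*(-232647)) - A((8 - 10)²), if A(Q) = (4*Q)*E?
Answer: 232940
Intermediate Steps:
A(Q) = -20*Q (A(Q) = (4*Q)*(-5) = -20*Q)
(N(-382) - 1*(-232647)) - A((8 - 10)²) = (213 - 1*(-232647)) - (-20)*(8 - 10)² = (213 + 232647) - (-20)*(-2)² = 232860 - (-20)*4 = 232860 - 1*(-80) = 232860 + 80 = 232940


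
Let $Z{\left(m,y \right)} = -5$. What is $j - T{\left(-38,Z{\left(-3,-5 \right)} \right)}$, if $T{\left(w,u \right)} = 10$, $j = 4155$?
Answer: $4145$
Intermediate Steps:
$j - T{\left(-38,Z{\left(-3,-5 \right)} \right)} = 4155 - 10 = 4145$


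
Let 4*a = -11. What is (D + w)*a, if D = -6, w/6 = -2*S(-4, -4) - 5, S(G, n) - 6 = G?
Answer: 165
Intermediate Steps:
a = -11/4 (a = (1/4)*(-11) = -11/4 ≈ -2.7500)
S(G, n) = 6 + G
w = -54 (w = 6*(-2*(6 - 4) - 5) = 6*(-2*2 - 5) = 6*(-4 - 5) = 6*(-9) = -54)
(D + w)*a = (-6 - 54)*(-11/4) = -60*(-11/4) = 165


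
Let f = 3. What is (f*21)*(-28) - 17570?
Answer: -19334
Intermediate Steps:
(f*21)*(-28) - 17570 = (3*21)*(-28) - 17570 = 63*(-28) - 17570 = -1764 - 17570 = -19334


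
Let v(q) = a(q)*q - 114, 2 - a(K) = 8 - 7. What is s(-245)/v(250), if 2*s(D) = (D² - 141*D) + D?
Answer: 94325/272 ≈ 346.78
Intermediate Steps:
a(K) = 1 (a(K) = 2 - (8 - 7) = 2 - 1*1 = 2 - 1 = 1)
v(q) = -114 + q (v(q) = 1*q - 114 = q - 114 = -114 + q)
s(D) = D²/2 - 70*D (s(D) = ((D² - 141*D) + D)/2 = (D² - 140*D)/2 = D²/2 - 70*D)
s(-245)/v(250) = ((½)*(-245)*(-140 - 245))/(-114 + 250) = ((½)*(-245)*(-385))/136 = (94325/2)*(1/136) = 94325/272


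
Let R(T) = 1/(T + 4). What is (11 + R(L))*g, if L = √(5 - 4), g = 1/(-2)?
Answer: -28/5 ≈ -5.6000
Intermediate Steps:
g = -½ ≈ -0.50000
L = 1 (L = √1 = 1)
R(T) = 1/(4 + T)
(11 + R(L))*g = (11 + 1/(4 + 1))*(-½) = (11 + 1/5)*(-½) = (11 + ⅕)*(-½) = (56/5)*(-½) = -28/5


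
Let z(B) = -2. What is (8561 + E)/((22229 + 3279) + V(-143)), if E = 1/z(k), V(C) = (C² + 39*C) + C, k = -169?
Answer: 17121/80474 ≈ 0.21275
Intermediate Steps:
V(C) = C² + 40*C
E = -½ (E = 1/(-2) = -½ ≈ -0.50000)
(8561 + E)/((22229 + 3279) + V(-143)) = (8561 - ½)/((22229 + 3279) - 143*(40 - 143)) = 17121/(2*(25508 - 143*(-103))) = 17121/(2*(25508 + 14729)) = (17121/2)/40237 = (17121/2)*(1/40237) = 17121/80474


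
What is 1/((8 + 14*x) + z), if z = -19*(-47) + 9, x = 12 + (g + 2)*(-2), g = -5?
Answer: 1/1162 ≈ 0.00086058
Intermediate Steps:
x = 18 (x = 12 + (-5 + 2)*(-2) = 12 - 3*(-2) = 12 + 6 = 18)
z = 902 (z = 893 + 9 = 902)
1/((8 + 14*x) + z) = 1/((8 + 14*18) + 902) = 1/((8 + 252) + 902) = 1/(260 + 902) = 1/1162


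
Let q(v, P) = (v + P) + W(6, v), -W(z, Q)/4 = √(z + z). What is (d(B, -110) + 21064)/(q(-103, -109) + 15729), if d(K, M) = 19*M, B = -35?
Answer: 294419558/240777097 + 151792*√3/240777097 ≈ 1.2239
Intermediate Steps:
W(z, Q) = -4*√2*√z (W(z, Q) = -4*√(z + z) = -4*√2*√z)
q(v, P) = P + v - 8*√3 (q(v, P) = (v + P) - 4*√2*√6 = (P + v) - 8*√3 = P + v - 8*√3)
(d(B, -110) + 21064)/(q(-103, -109) + 15729) = (19*(-110) + 21064)/((-109 - 103 - 8*√3) + 15729) = (-2090 + 21064)/((-212 - 8*√3) + 15729) = 18974/(15517 - 8*√3)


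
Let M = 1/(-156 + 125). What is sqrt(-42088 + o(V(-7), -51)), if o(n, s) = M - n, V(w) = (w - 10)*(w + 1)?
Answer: 13*I*sqrt(239909)/31 ≈ 205.4*I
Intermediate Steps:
M = -1/31 (M = 1/(-31) = -1/31 ≈ -0.032258)
V(w) = (1 + w)*(-10 + w) (V(w) = (-10 + w)*(1 + w) = (1 + w)*(-10 + w))
o(n, s) = -1/31 - n
sqrt(-42088 + o(V(-7), -51)) = sqrt(-42088 + (-1/31 - (-10 + (-7)**2 - 9*(-7)))) = sqrt(-42088 + (-1/31 - (-10 + 49 + 63))) = sqrt(-42088 + (-1/31 - 1*102)) = sqrt(-42088 + (-1/31 - 102)) = sqrt(-42088 - 3163/31) = sqrt(-1307891/31) = 13*I*sqrt(239909)/31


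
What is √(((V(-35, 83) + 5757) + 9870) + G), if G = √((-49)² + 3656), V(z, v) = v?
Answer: √(15710 + 3*√673) ≈ 125.65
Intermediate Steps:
G = 3*√673 (G = √(2401 + 3656) = √6057 = 3*√673 ≈ 77.827)
√(((V(-35, 83) + 5757) + 9870) + G) = √(((83 + 5757) + 9870) + 3*√673) = √((5840 + 9870) + 3*√673) = √(15710 + 3*√673)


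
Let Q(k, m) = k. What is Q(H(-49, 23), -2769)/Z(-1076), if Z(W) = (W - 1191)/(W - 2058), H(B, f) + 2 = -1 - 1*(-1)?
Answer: -6268/2267 ≈ -2.7649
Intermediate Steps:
H(B, f) = -2 (H(B, f) = -2 + (-1 - 1*(-1)) = -2 + (-1 + 1) = -2 + 0 = -2)
Z(W) = (-1191 + W)/(-2058 + W)
Q(H(-49, 23), -2769)/Z(-1076) = -2*(-2058 - 1076)/(-1191 - 1076) = -2/(-2267/(-3134)) = -2/((-1/3134*(-2267))) = -2/2267/3134 = -2*3134/2267 = -6268/2267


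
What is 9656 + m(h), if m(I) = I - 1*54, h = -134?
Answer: 9468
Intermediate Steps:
m(I) = -54 + I (m(I) = I - 54 = -54 + I)
9656 + m(h) = 9656 + (-54 - 134) = 9656 - 188 = 9468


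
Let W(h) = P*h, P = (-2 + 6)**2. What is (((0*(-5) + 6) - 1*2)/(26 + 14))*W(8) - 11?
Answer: 9/5 ≈ 1.8000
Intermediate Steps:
P = 16 (P = 4**2 = 16)
W(h) = 16*h
(((0*(-5) + 6) - 1*2)/(26 + 14))*W(8) - 11 = (((0*(-5) + 6) - 1*2)/(26 + 14))*(16*8) - 11 = (((0 + 6) - 2)/40)*128 - 11 = ((6 - 2)*(1/40))*128 - 11 = (4*(1/40))*128 - 11 = (1/10)*128 - 11 = 64/5 - 11 = 9/5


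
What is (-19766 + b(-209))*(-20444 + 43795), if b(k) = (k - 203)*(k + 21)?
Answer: 1347119190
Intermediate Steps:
b(k) = (-203 + k)*(21 + k)
(-19766 + b(-209))*(-20444 + 43795) = (-19766 + (-4263 + (-209)² - 182*(-209)))*(-20444 + 43795) = (-19766 + (-4263 + 43681 + 38038))*23351 = (-19766 + 77456)*23351 = 57690*23351 = 1347119190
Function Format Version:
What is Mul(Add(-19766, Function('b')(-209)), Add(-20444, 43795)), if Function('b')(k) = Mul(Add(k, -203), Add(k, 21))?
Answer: 1347119190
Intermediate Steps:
Function('b')(k) = Mul(Add(-203, k), Add(21, k))
Mul(Add(-19766, Function('b')(-209)), Add(-20444, 43795)) = Mul(Add(-19766, Add(-4263, Pow(-209, 2), Mul(-182, -209))), Add(-20444, 43795)) = Mul(Add(-19766, Add(-4263, 43681, 38038)), 23351) = Mul(Add(-19766, 77456), 23351) = Mul(57690, 23351) = 1347119190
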